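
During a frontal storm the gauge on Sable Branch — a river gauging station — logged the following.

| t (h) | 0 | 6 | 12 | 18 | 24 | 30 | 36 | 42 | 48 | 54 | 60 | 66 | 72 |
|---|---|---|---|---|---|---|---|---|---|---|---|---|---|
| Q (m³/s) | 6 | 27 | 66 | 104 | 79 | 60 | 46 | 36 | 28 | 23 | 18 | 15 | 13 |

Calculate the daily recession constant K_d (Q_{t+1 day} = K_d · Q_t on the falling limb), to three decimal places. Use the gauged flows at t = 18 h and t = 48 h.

K_d ≈ 0.350

Between t = 18 h and t = 48 h the flow falls from 104 to 28 m³/s over 5×6 h = 30 h.
Per-interval ratio K = (28/104)^(1/5) = 0.7692; K_d = K^(24/6) = 0.350.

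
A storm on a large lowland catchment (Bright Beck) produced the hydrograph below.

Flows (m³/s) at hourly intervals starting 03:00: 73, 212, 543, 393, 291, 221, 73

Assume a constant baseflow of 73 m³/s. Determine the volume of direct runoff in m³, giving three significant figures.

V ≈ 4.66 × 10^6 m³

Direct-runoff ordinates (Q − Q_b): 0.0, 139.0, 470.0, 320.0, 218.0, 148.0, 0.0 m³/s.
ΣQ_DR = 1295 m³/s.
With Δt = 1 h = 3600 s, V = ΣQ_DR · Δt = 1295 × 3600 = 4.66 × 10^6 m³.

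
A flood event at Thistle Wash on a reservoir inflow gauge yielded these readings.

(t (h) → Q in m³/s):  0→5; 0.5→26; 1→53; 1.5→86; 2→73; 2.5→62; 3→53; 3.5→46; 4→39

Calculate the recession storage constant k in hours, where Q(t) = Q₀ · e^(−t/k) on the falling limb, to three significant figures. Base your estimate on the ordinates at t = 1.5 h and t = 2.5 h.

k ≈ 3.06 h

On the falling limb, Q drops from 86 to 62 m³/s between t = 1.5 h and t = 2.5 h (Δt = 1 h).
k = −Δt / ln(Q₂/Q₁) = −1 / ln(62/86) = 3.06 h.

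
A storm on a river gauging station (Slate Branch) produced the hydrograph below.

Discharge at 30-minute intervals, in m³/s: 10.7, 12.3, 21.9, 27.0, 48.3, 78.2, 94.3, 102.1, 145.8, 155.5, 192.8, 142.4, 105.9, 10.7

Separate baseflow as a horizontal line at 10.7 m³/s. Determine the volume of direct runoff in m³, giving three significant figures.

V ≈ 1.80 × 10^6 m³

Direct-runoff ordinates (Q − Q_b): 0.0, 1.6, 11.2, 16.3, 37.6, 67.5, 83.6, 91.4, 135.1, 144.8, 182.1, 131.7, 95.2, 0.0 m³/s.
ΣQ_DR = 998.1 m³/s.
With Δt = 0.5 h = 1800 s, V = ΣQ_DR · Δt = 998.1 × 1800 = 1.80 × 10^6 m³.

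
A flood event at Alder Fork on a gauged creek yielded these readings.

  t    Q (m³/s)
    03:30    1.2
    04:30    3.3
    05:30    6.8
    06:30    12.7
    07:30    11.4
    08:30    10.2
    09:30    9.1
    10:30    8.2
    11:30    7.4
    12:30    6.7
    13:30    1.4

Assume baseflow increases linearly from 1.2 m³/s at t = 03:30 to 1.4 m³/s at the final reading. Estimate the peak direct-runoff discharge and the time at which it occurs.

Subtracting baseflow gives direct-runoff ordinates: 0.00, 2.08, 5.56, 11.44, 10.12, 8.90, 7.78, 6.86, 6.04, 5.32, 0.00 m³/s.
The maximum is 11.44 m³/s, occurring at the reading for t = 06:30.

Q_p = 11.44 m³/s at t = 06:30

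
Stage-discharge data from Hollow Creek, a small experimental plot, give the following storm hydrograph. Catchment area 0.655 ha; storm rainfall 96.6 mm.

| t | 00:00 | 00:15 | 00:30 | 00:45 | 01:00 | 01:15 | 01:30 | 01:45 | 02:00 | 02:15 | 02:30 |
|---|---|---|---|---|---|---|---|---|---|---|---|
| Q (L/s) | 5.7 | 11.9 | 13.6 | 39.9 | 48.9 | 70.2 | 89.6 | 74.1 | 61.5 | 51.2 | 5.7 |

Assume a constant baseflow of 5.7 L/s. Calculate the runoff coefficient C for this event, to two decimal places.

C ≈ 0.58

ΣQ_DR = 409.6 L/s; V = ΣQ_DR·Δt = 3.686 × 10^5 L.
Runoff depth d = V / A = 56.28 mm.
C = d / P = 56.28 / 96.6 = 0.58.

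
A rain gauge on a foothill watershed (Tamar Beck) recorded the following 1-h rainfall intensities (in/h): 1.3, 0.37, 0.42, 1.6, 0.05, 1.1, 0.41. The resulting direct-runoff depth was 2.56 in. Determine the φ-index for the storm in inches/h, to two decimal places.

φ ≈ 0.48 in/h

Only the 3 blocks with intensity above φ contribute runoff: 1.3, 1.6, 1.1 in/h.
Σ(I−φ)·Δt = d  ⇒  (1.3+1.6+1.1 − 3φ)·1 = 2.56
φ = (4.000 − 2.56/1) / 3 = 0.48 in/h.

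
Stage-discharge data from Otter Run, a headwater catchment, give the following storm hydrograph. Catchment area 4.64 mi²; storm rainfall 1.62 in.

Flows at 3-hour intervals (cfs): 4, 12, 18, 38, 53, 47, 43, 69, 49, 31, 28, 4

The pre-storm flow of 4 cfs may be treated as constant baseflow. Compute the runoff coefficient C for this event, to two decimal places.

ΣQ_DR = 348.0 cfs; V = ΣQ_DR·Δt = 3.758 × 10^6 ft³.
Runoff depth d = V / A = 0.3487 in.
C = d / P = 0.3487 / 1.62 = 0.22.

C ≈ 0.22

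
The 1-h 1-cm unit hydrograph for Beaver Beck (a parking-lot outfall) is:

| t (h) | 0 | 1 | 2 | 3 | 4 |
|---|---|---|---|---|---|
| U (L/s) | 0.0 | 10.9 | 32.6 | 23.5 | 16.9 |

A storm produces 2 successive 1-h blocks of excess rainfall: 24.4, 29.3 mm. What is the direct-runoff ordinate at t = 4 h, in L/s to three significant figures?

By discrete convolution, Q_j = Σ (P_i / 10 mm) · U_{j−i}.
At t = 4 h (j=4): Q = (24.4/10)·16.9 + (29.3/10)·23.5 = 110 L/s.

Q ≈ 110 L/s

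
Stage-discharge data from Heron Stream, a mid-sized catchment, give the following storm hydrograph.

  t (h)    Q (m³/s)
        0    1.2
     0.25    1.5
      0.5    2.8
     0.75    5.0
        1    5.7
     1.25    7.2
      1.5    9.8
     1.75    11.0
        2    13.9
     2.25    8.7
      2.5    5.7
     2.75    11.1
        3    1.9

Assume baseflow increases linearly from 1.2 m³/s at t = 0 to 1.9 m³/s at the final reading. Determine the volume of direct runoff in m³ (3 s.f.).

V ≈ 58800 m³

Direct-runoff ordinates (Q − Q_b): 0.00, 0.24, 1.48, 3.62, 4.27, 5.71, 8.25, 9.39, 12.23, 6.97, 3.92, 9.26, 0.00 m³/s.
ΣQ_DR = 65.35 m³/s.
With Δt = 0.25 h = 900 s, V = ΣQ_DR · Δt = 65.35 × 900 = 58800 m³.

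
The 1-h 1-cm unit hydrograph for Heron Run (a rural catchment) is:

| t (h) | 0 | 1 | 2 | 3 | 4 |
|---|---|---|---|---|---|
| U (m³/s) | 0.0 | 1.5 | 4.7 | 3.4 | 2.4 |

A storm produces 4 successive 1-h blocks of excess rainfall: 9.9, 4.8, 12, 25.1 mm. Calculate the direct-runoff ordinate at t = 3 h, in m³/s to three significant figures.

Q ≈ 7.42 m³/s

By discrete convolution, Q_j = Σ (P_i / 10 mm) · U_{j−i}.
At t = 3 h (j=3): Q = (9.9/10)·3.4 + (4.8/10)·4.7 + (12/10)·1.5 + (25.1/10)·0.0 = 7.42 m³/s.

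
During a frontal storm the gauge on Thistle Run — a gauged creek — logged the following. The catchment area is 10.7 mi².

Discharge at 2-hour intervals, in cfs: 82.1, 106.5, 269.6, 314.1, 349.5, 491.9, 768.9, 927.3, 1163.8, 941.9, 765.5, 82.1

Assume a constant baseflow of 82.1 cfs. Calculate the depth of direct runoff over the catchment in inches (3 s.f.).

Direct runoff: 0.0, 24.4, 187.5, 232.0, 267.4, 409.8, 686.8, 845.2, 1081.7, 859.8, 683.4, 0.0 cfs; ΣQ_DR = 5278 cfs.
V = ΣQ_DR · Δt = 5278 × 7200 s = 3.800 × 10^7 ft³.
Over A = 10.7 mi², depth = V / A = 1.53 in.

d ≈ 1.53 in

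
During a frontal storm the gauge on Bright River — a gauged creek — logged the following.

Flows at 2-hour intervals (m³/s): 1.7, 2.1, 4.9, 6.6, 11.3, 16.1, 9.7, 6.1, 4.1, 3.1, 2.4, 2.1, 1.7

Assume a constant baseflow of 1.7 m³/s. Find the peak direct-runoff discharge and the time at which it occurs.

Subtracting baseflow gives direct-runoff ordinates: 0.0, 0.4, 3.2, 4.9, 9.6, 14.4, 8.0, 4.4, 2.4, 1.4, 0.7, 0.4, 0.0 m³/s.
The maximum is 14.4 m³/s, occurring at the reading for t = 10 h.

Q_p = 14.4 m³/s at t = 10 h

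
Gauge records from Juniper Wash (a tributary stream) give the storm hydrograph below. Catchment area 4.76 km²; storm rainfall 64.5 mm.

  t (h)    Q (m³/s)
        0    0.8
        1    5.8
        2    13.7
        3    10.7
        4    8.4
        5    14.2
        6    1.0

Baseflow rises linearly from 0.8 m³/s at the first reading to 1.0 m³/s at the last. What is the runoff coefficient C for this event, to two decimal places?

ΣQ_DR = 48.30 m³/s; V = ΣQ_DR·Δt = 1.739 × 10^5 m³.
Runoff depth d = V / A = 36.53 mm.
C = d / P = 36.53 / 64.5 = 0.57.

C ≈ 0.57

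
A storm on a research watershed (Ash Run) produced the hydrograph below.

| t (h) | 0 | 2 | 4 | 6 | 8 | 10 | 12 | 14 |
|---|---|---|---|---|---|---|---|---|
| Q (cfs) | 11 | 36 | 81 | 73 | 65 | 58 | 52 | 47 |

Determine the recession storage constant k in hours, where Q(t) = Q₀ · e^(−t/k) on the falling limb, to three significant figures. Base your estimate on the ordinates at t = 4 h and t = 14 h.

On the falling limb, Q drops from 81 to 47 cfs between t = 4 h and t = 14 h (Δt = 10 h).
k = −Δt / ln(Q₂/Q₁) = −10 / ln(47/81) = 18.4 h.

k ≈ 18.4 h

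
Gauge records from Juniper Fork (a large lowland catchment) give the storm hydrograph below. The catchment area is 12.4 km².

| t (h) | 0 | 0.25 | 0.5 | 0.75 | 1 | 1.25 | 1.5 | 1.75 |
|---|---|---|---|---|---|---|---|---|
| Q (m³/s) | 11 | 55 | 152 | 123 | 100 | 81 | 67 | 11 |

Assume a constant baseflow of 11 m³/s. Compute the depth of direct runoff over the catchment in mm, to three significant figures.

d ≈ 37.2 mm

Direct runoff: 0.0, 44.0, 141.0, 112.0, 89.0, 70.0, 56.0, 0.0 m³/s; ΣQ_DR = 512.0 m³/s.
V = ΣQ_DR · Δt = 512.0 × 900 s = 4.608 × 10^5 m³.
Over A = 12.4 km², depth = V / A = 37.2 mm.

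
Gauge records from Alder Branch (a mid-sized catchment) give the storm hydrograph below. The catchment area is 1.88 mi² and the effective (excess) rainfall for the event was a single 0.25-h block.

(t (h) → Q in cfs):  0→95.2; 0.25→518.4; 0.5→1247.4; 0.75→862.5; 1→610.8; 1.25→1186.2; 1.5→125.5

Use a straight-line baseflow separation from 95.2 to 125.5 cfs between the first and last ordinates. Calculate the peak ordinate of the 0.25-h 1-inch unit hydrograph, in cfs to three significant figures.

Direct runoff: 0.00, 418.15, 1142.10, 752.15, 495.40, 1065.75, 0.00 cfs; ΣQ_DR = 3874 cfs, peak = 1142.10 cfs.
Runoff depth d = ΣQ_DR·Δt / A = 3874 × 900 / (1.88 mi²) = 0.7982 in.
The 1-inch UH is the DRH scaled by (1 in)/d, so U_p = 1142.10 × 1/0.7982 = 1430 cfs.

U_p ≈ 1430 cfs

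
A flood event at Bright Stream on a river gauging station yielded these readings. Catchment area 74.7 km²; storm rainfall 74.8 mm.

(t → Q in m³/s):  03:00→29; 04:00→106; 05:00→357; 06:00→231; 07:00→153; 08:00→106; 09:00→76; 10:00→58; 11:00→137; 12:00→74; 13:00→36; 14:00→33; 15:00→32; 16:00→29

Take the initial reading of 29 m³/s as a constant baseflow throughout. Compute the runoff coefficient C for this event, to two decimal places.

ΣQ_DR = 1051 m³/s; V = ΣQ_DR·Δt = 3.784 × 10^6 m³.
Runoff depth d = V / A = 50.65 mm.
C = d / P = 50.65 / 74.8 = 0.68.

C ≈ 0.68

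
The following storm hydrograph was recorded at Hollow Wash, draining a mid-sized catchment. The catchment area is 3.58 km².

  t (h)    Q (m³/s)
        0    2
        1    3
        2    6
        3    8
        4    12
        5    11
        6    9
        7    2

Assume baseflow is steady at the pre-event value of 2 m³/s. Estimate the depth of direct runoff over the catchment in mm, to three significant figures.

d ≈ 37.2 mm

Direct runoff: 0.0, 1.0, 4.0, 6.0, 10.0, 9.0, 7.0, 0.0 m³/s; ΣQ_DR = 37.00 m³/s.
V = ΣQ_DR · Δt = 37.00 × 3600 s = 1.332 × 10^5 m³.
Over A = 3.58 km², depth = V / A = 37.2 mm.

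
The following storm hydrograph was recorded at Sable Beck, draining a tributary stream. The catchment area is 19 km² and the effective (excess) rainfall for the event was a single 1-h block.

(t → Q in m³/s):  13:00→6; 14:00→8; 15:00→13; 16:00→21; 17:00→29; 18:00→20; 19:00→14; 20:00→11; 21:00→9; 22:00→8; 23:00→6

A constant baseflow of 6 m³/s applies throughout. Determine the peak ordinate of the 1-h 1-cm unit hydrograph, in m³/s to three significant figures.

Direct runoff: 0.0, 2.0, 7.0, 15.0, 23.0, 14.0, 8.0, 5.0, 3.0, 2.0, 0.0 m³/s; ΣQ_DR = 79.00 m³/s, peak = 23.0 m³/s.
Runoff depth d = ΣQ_DR·Δt / A = 79.00 × 3600 / (19 km²) = 14.97 mm.
The 1-cm UH is the DRH scaled by (10 mm)/d, so U_p = 23.0 × 10/14.97 = 15.4 m³/s.

U_p ≈ 15.4 m³/s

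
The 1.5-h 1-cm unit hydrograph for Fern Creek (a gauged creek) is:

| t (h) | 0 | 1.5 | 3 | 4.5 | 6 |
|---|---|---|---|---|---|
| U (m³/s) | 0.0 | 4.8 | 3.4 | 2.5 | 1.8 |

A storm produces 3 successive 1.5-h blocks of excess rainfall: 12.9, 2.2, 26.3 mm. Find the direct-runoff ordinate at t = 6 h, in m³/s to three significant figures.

By discrete convolution, Q_j = Σ (P_i / 10 mm) · U_{j−i}.
At t = 6 h (j=4): Q = (12.9/10)·1.8 + (2.2/10)·2.5 + (26.3/10)·3.4 = 11.8 m³/s.

Q ≈ 11.8 m³/s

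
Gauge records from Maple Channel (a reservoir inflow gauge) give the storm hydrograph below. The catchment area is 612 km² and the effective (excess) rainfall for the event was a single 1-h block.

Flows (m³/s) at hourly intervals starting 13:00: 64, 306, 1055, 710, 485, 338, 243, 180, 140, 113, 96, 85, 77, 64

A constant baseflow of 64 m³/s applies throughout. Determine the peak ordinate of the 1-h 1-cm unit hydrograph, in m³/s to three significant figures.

U_p ≈ 551 m³/s

Direct runoff: 0.0, 242.0, 991.0, 646.0, 421.0, 274.0, 179.0, 116.0, 76.0, 49.0, 32.0, 21.0, 13.0, 0.0 m³/s; ΣQ_DR = 3060 m³/s, peak = 991.0 m³/s.
Runoff depth d = ΣQ_DR·Δt / A = 3060 × 3600 / (612 km²) = 18.00 mm.
The 1-cm UH is the DRH scaled by (10 mm)/d, so U_p = 991.0 × 10/18.00 = 551 m³/s.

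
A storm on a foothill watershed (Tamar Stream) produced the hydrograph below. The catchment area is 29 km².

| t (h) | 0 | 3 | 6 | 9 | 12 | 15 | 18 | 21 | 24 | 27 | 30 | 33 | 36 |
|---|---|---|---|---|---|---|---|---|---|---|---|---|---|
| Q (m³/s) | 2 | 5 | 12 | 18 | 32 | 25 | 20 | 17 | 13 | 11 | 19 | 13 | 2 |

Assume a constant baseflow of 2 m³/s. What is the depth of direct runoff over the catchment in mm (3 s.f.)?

Direct runoff: 0.0, 3.0, 10.0, 16.0, 30.0, 23.0, 18.0, 15.0, 11.0, 9.0, 17.0, 11.0, 0.0 m³/s; ΣQ_DR = 163.0 m³/s.
V = ΣQ_DR · Δt = 163.0 × 10800 s = 1.760 × 10^6 m³.
Over A = 29 km², depth = V / A = 60.7 mm.

d ≈ 60.7 mm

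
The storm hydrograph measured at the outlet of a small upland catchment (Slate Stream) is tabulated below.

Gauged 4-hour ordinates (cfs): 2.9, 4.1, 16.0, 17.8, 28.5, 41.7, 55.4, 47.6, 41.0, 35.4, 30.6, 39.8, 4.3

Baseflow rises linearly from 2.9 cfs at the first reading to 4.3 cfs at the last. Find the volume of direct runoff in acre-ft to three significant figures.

V ≈ 105 acre-ft

Direct-runoff ordinates (Q − Q_b): 0.00, 1.08, 12.87, 14.55, 25.13, 38.22, 51.80, 43.88, 37.17, 31.45, 26.53, 35.62, 0.00 cfs.
ΣQ_DR = 318.3 cfs.
With Δt = 4 h = 14400 s, V = ΣQ_DR · Δt = 318.3 × 14400 = 4.58 × 10^6 ft³ = 105 acre-ft.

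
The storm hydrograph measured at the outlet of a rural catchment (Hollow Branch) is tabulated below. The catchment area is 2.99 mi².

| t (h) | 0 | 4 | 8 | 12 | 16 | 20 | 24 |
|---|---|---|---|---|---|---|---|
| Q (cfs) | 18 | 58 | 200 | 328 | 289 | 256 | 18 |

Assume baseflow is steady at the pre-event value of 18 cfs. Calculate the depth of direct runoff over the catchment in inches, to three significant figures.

Direct runoff: 0.0, 40.0, 182.0, 310.0, 271.0, 238.0, 0.0 cfs; ΣQ_DR = 1041 cfs.
V = ΣQ_DR · Δt = 1041 × 14400 s = 1.499 × 10^7 ft³.
Over A = 2.99 mi², depth = V / A = 2.16 in.

d ≈ 2.16 in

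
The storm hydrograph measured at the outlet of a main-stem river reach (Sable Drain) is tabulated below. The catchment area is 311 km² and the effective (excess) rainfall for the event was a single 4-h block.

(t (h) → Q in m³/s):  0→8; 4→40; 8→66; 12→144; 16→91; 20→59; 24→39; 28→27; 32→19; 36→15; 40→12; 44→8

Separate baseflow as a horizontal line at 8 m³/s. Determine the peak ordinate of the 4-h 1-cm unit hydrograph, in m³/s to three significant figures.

Direct runoff: 0.0, 32.0, 58.0, 136.0, 83.0, 51.0, 31.0, 19.0, 11.0, 7.0, 4.0, 0.0 m³/s; ΣQ_DR = 432.0 m³/s, peak = 136.0 m³/s.
Runoff depth d = ΣQ_DR·Δt / A = 432.0 × 14400 / (311 km²) = 20.00 mm.
The 1-cm UH is the DRH scaled by (10 mm)/d, so U_p = 136.0 × 10/20.00 = 68.0 m³/s.

U_p ≈ 68.0 m³/s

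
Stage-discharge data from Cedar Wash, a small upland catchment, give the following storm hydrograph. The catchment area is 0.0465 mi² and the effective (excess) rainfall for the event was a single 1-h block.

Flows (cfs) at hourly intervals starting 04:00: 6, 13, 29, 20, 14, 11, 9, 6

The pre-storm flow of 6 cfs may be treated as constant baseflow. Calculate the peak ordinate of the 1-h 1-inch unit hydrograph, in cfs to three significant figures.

Direct runoff: 0.0, 7.0, 23.0, 14.0, 8.0, 5.0, 3.0, 0.0 cfs; ΣQ_DR = 60.00 cfs, peak = 23.0 cfs.
Runoff depth d = ΣQ_DR·Δt / A = 60.00 × 3600 / (0.0465 mi²) = 1.999 in.
The 1-inch UH is the DRH scaled by (1 in)/d, so U_p = 23.0 × 1/1.999 = 11.5 cfs.

U_p ≈ 11.5 cfs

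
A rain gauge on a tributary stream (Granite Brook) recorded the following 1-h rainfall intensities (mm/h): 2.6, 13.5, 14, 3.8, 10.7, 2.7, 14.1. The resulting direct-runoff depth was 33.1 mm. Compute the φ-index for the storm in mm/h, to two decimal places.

Only the 4 blocks with intensity above φ contribute runoff: 13.5, 14, 10.7, 14.1 mm/h.
Σ(I−φ)·Δt = d  ⇒  (13.5+14+10.7+14.1 − 4φ)·1 = 33.1
φ = (52.30 − 33.1/1) / 4 = 4.80 mm/h.

φ ≈ 4.80 mm/h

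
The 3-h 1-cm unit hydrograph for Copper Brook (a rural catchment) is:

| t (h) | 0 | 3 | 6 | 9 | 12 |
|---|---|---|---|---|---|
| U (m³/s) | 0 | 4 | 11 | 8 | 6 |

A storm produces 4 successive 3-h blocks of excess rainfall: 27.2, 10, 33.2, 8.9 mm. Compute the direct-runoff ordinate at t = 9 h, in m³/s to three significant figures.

By discrete convolution, Q_j = Σ (P_i / 10 mm) · U_{j−i}.
At t = 9 h (j=3): Q = (27.2/10)·8 + (10/10)·11 + (33.2/10)·4 + (8.9/10)·0 = 46.0 m³/s.

Q ≈ 46.0 m³/s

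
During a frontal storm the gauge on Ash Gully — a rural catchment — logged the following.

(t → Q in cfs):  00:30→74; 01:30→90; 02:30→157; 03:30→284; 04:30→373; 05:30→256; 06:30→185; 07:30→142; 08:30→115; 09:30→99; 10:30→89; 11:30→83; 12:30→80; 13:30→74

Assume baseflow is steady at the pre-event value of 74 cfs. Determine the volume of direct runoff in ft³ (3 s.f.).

Direct-runoff ordinates (Q − Q_b): 0.0, 16.0, 83.0, 210.0, 299.0, 182.0, 111.0, 68.0, 41.0, 25.0, 15.0, 9.0, 6.0, 0.0 cfs.
ΣQ_DR = 1065 cfs.
With Δt = 1 h = 3600 s, V = ΣQ_DR · Δt = 1065 × 3600 = 3.83 × 10^6 ft³.

V ≈ 3.83 × 10^6 ft³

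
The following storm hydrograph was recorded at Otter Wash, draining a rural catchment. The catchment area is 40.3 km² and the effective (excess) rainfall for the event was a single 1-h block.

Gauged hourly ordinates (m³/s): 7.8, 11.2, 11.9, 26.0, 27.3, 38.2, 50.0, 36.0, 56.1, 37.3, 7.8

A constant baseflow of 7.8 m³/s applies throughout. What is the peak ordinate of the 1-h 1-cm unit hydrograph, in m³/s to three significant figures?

Direct runoff: 0.0, 3.4, 4.1, 18.2, 19.5, 30.4, 42.2, 28.2, 48.3, 29.5, 0.0 m³/s; ΣQ_DR = 223.8 m³/s, peak = 48.3 m³/s.
Runoff depth d = ΣQ_DR·Δt / A = 223.8 × 3600 / (40.3 km²) = 19.99 mm.
The 1-cm UH is the DRH scaled by (10 mm)/d, so U_p = 48.3 × 10/19.99 = 24.2 m³/s.

U_p ≈ 24.2 m³/s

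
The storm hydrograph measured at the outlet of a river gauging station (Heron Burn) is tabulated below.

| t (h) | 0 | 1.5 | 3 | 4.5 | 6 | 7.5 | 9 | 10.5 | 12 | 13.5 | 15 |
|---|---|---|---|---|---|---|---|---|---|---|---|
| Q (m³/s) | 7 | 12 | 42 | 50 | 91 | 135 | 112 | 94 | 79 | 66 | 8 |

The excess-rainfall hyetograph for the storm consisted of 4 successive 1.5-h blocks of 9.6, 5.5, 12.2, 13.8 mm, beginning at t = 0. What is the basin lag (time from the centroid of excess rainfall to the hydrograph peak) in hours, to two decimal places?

t_L ≈ 4.15 h

Centroid of excess rainfall: t_c = Σ P_i·t̄_i / ΣP_i = 3.3522 h (block centres at 0.75, 2.25, 3.75, 5.25 h).
Hydrograph peak occurs at t = 7.5 h, so basin lag t_L = 7.5 − 3.3522 = 4.15 h.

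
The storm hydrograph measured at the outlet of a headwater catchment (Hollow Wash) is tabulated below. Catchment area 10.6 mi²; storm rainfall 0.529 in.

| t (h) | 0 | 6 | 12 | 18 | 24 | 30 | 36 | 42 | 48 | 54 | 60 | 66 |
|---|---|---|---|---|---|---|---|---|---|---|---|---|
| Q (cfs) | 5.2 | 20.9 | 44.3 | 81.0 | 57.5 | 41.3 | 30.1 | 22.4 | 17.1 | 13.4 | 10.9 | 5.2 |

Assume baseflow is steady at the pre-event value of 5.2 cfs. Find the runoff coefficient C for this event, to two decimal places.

ΣQ_DR = 286.9 cfs; V = ΣQ_DR·Δt = 6.197 × 10^6 ft³.
Runoff depth d = V / A = 0.2516 in.
C = d / P = 0.2516 / 0.529 = 0.48.

C ≈ 0.48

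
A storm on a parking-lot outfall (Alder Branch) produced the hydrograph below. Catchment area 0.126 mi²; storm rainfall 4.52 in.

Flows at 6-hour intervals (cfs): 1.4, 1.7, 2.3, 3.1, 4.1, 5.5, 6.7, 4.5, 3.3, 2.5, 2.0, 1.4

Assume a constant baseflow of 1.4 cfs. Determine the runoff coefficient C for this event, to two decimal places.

ΣQ_DR = 21.70 cfs; V = ΣQ_DR·Δt = 4.687 × 10^5 ft³.
Runoff depth d = V / A = 1.601 in.
C = d / P = 1.601 / 4.52 = 0.35.

C ≈ 0.35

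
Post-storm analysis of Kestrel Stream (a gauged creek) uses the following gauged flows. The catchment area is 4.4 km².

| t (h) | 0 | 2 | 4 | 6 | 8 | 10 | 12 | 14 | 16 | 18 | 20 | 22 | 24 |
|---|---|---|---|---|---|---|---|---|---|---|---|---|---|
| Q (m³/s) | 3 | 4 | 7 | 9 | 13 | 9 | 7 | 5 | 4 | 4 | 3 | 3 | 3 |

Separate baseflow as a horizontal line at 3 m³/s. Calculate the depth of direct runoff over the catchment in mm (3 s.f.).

Direct runoff: 0.0, 1.0, 4.0, 6.0, 10.0, 6.0, 4.0, 2.0, 1.0, 1.0, 0.0, 0.0, 0.0 m³/s; ΣQ_DR = 35.00 m³/s.
V = ΣQ_DR · Δt = 35.00 × 7200 s = 2.520 × 10^5 m³.
Over A = 4.4 km², depth = V / A = 57.3 mm.

d ≈ 57.3 mm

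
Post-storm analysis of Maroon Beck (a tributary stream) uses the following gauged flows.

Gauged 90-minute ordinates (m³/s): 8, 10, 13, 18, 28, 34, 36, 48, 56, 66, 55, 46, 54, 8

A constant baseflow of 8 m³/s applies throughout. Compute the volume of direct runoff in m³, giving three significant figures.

V ≈ 1.99 × 10^6 m³

Direct-runoff ordinates (Q − Q_b): 0.0, 2.0, 5.0, 10.0, 20.0, 26.0, 28.0, 40.0, 48.0, 58.0, 47.0, 38.0, 46.0, 0.0 m³/s.
ΣQ_DR = 368.0 m³/s.
With Δt = 1.5 h = 5400 s, V = ΣQ_DR · Δt = 368.0 × 5400 = 1.99 × 10^6 m³.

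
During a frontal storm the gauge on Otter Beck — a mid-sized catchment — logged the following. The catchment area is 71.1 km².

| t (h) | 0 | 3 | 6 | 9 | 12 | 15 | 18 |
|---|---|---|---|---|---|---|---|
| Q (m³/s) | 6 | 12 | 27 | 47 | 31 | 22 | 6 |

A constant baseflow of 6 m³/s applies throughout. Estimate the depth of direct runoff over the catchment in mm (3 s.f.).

d ≈ 16.6 mm

Direct runoff: 0.0, 6.0, 21.0, 41.0, 25.0, 16.0, 0.0 m³/s; ΣQ_DR = 109.0 m³/s.
V = ΣQ_DR · Δt = 109.0 × 10800 s = 1.177 × 10^6 m³.
Over A = 71.1 km², depth = V / A = 16.6 mm.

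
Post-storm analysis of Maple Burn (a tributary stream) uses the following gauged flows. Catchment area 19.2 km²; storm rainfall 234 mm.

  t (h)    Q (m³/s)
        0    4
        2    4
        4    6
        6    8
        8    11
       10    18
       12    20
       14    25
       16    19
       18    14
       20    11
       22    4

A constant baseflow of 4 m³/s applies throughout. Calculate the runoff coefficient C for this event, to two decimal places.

C ≈ 0.15

ΣQ_DR = 96.00 m³/s; V = ΣQ_DR·Δt = 6.912 × 10^5 m³.
Runoff depth d = V / A = 36.00 mm.
C = d / P = 36.00 / 234 = 0.15.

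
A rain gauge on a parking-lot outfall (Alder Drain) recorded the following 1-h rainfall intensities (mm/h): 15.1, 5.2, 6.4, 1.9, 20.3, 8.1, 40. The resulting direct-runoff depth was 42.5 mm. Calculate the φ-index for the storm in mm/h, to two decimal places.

Only the 3 blocks with intensity above φ contribute runoff: 15.1, 20.3, 40 mm/h.
Σ(I−φ)·Δt = d  ⇒  (15.1+20.3+40 − 3φ)·1 = 42.5
φ = (75.40 − 42.5/1) / 3 = 10.97 mm/h.

φ ≈ 10.97 mm/h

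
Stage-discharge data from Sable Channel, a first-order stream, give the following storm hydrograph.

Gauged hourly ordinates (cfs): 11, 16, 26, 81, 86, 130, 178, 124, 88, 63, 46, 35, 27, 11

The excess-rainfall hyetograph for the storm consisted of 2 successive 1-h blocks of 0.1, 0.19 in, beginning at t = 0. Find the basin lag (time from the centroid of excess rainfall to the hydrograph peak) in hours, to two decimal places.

t_L ≈ 4.84 h

Centroid of excess rainfall: t_c = Σ P_i·t̄_i / ΣP_i = 1.1552 h (block centres at 0.5, 1.5 h).
Hydrograph peak occurs at t = 6 h, so basin lag t_L = 6 − 1.1552 = 4.84 h.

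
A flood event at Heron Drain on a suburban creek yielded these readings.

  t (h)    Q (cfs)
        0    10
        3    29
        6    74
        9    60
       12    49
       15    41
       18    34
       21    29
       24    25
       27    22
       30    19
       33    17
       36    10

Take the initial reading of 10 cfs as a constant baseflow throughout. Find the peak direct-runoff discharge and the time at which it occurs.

Subtracting baseflow gives direct-runoff ordinates: 0.0, 19.0, 64.0, 50.0, 39.0, 31.0, 24.0, 19.0, 15.0, 12.0, 9.0, 7.0, 0.0 cfs.
The maximum is 64.0 cfs, occurring at the reading for t = 6 h.

Q_p = 64.0 cfs at t = 6 h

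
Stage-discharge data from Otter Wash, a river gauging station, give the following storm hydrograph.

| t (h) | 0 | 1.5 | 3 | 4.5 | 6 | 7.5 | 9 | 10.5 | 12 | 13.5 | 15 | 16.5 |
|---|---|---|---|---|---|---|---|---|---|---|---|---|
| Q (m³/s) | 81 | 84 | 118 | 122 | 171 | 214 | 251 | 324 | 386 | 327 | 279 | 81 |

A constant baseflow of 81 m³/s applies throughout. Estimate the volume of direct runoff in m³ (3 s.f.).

V ≈ 7.92 × 10^6 m³

Direct-runoff ordinates (Q − Q_b): 0.0, 3.0, 37.0, 41.0, 90.0, 133.0, 170.0, 243.0, 305.0, 246.0, 198.0, 0.0 m³/s.
ΣQ_DR = 1466 m³/s.
With Δt = 1.5 h = 5400 s, V = ΣQ_DR · Δt = 1466 × 5400 = 7.92 × 10^6 m³.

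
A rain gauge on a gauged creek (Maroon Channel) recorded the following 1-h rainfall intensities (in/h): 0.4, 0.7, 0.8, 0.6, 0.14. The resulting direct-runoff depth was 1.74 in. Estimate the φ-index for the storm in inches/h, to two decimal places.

φ ≈ 0.19 in/h

Only the 4 blocks with intensity above φ contribute runoff: 0.4, 0.7, 0.8, 0.6 in/h.
Σ(I−φ)·Δt = d  ⇒  (0.4+0.7+0.8+0.6 − 4φ)·1 = 1.74
φ = (2.500 − 1.74/1) / 4 = 0.19 in/h.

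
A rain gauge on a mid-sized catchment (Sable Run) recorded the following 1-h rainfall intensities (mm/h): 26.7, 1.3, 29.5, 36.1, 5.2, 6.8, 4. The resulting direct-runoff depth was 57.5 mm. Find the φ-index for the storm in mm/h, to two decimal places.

φ ≈ 11.60 mm/h

Only the 3 blocks with intensity above φ contribute runoff: 26.7, 29.5, 36.1 mm/h.
Σ(I−φ)·Δt = d  ⇒  (26.7+29.5+36.1 − 3φ)·1 = 57.5
φ = (92.30 − 57.5/1) / 3 = 11.60 mm/h.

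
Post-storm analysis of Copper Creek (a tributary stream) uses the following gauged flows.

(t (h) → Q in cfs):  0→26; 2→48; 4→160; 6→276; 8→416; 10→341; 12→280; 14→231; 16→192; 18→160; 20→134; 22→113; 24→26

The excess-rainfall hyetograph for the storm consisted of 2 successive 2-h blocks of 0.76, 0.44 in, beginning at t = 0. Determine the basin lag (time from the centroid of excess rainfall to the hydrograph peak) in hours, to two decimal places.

Centroid of excess rainfall: t_c = Σ P_i·t̄_i / ΣP_i = 1.7333 h (block centres at 1, 3 h).
Hydrograph peak occurs at t = 8 h, so basin lag t_L = 8 − 1.7333 = 6.27 h.

t_L ≈ 6.27 h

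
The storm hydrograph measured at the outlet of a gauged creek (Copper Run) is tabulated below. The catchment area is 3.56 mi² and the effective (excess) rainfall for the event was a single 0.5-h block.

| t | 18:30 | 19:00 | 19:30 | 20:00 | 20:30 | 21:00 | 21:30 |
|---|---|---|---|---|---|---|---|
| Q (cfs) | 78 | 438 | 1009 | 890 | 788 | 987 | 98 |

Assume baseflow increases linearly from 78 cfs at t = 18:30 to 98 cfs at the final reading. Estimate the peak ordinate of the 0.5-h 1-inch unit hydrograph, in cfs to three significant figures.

U_p ≈ 1160 cfs

Direct runoff: 0.00, 356.67, 924.33, 802.00, 696.67, 892.33, 0.00 cfs; ΣQ_DR = 3672 cfs, peak = 924.33 cfs.
Runoff depth d = ΣQ_DR·Δt / A = 3672 × 1800 / (3.56 mi²) = 0.7992 in.
The 1-inch UH is the DRH scaled by (1 in)/d, so U_p = 924.33 × 1/0.7992 = 1160 cfs.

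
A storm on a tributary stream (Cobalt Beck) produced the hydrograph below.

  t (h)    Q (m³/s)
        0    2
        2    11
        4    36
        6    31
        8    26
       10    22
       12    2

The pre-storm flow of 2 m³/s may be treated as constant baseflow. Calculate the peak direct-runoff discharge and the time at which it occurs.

Subtracting baseflow gives direct-runoff ordinates: 0.0, 9.0, 34.0, 29.0, 24.0, 20.0, 0.0 m³/s.
The maximum is 34.0 m³/s, occurring at the reading for t = 4 h.

Q_p = 34.0 m³/s at t = 4 h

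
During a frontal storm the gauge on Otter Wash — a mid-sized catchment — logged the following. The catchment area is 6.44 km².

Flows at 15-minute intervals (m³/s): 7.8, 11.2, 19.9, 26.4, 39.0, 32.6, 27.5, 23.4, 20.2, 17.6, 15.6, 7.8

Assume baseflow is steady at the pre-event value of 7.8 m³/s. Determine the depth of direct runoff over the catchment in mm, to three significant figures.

d ≈ 21.7 mm

Direct runoff: 0.0, 3.4, 12.1, 18.6, 31.2, 24.8, 19.7, 15.6, 12.4, 9.8, 7.8, 0.0 m³/s; ΣQ_DR = 155.4 m³/s.
V = ΣQ_DR · Δt = 155.4 × 900 s = 1.399 × 10^5 m³.
Over A = 6.44 km², depth = V / A = 21.7 mm.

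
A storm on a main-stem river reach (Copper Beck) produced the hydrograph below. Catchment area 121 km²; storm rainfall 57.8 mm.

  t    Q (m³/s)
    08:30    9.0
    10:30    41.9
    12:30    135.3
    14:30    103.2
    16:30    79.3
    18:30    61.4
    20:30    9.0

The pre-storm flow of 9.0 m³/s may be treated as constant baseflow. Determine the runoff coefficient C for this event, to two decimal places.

ΣQ_DR = 376.1 m³/s; V = ΣQ_DR·Δt = 2.708 × 10^6 m³.
Runoff depth d = V / A = 22.38 mm.
C = d / P = 22.38 / 57.8 = 0.39.

C ≈ 0.39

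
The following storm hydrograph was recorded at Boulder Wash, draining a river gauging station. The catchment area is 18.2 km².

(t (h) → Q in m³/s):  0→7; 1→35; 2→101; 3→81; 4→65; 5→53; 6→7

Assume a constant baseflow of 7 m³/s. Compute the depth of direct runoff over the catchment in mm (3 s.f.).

Direct runoff: 0.0, 28.0, 94.0, 74.0, 58.0, 46.0, 0.0 m³/s; ΣQ_DR = 300.0 m³/s.
V = ΣQ_DR · Δt = 300.0 × 3600 s = 1.080 × 10^6 m³.
Over A = 18.2 km², depth = V / A = 59.3 mm.

d ≈ 59.3 mm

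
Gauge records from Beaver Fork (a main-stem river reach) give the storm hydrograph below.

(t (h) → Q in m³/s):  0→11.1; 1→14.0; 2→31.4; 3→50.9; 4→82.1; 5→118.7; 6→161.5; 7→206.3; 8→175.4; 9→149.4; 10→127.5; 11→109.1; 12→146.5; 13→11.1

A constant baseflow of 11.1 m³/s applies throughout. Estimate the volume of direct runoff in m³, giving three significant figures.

V ≈ 4.46 × 10^6 m³

Direct-runoff ordinates (Q − Q_b): 0.0, 2.9, 20.3, 39.8, 71.0, 107.6, 150.4, 195.2, 164.3, 138.3, 116.4, 98.0, 135.4, 0.0 m³/s.
ΣQ_DR = 1240 m³/s.
With Δt = 1 h = 3600 s, V = ΣQ_DR · Δt = 1240 × 3600 = 4.46 × 10^6 m³.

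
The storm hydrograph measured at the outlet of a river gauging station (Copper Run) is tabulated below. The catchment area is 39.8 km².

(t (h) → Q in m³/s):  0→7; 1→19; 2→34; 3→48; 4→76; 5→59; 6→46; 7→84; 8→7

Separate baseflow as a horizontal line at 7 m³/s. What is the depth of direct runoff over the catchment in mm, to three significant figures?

d ≈ 28.7 mm

Direct runoff: 0.0, 12.0, 27.0, 41.0, 69.0, 52.0, 39.0, 77.0, 0.0 m³/s; ΣQ_DR = 317.0 m³/s.
V = ΣQ_DR · Δt = 317.0 × 3600 s = 1.141 × 10^6 m³.
Over A = 39.8 km², depth = V / A = 28.7 mm.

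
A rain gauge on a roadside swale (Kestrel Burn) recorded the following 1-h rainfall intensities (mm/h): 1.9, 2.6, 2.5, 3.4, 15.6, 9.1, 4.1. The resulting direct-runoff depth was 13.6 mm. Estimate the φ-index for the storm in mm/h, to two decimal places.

Only the 2 blocks with intensity above φ contribute runoff: 15.6, 9.1 mm/h.
Σ(I−φ)·Δt = d  ⇒  (15.6+9.1 − 2φ)·1 = 13.6
φ = (24.70 − 13.6/1) / 2 = 5.55 mm/h.

φ ≈ 5.55 mm/h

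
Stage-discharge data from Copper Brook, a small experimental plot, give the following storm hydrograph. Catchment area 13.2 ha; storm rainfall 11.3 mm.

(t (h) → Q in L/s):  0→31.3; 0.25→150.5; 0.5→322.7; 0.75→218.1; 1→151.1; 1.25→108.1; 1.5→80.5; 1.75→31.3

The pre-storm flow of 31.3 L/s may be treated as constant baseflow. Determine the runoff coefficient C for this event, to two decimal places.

C ≈ 0.51

ΣQ_DR = 843.2 L/s; V = ΣQ_DR·Δt = 7.589 × 10^5 L.
Runoff depth d = V / A = 5.749 mm.
C = d / P = 5.749 / 11.3 = 0.51.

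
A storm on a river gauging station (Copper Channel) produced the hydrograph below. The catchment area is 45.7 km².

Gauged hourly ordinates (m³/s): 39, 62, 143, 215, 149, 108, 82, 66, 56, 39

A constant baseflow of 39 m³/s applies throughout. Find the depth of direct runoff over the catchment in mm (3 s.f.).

Direct runoff: 0.0, 23.0, 104.0, 176.0, 110.0, 69.0, 43.0, 27.0, 17.0, 0.0 m³/s; ΣQ_DR = 569.0 m³/s.
V = ΣQ_DR · Δt = 569.0 × 3600 s = 2.048 × 10^6 m³.
Over A = 45.7 km², depth = V / A = 44.8 mm.

d ≈ 44.8 mm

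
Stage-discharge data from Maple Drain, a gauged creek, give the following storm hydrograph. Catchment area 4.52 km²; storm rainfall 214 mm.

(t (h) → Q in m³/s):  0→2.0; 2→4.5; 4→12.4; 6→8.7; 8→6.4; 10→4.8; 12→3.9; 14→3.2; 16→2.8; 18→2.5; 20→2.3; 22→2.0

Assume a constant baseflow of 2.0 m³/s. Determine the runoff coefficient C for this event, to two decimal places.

ΣQ_DR = 31.50 m³/s; V = ΣQ_DR·Δt = 2.268 × 10^5 m³.
Runoff depth d = V / A = 50.18 mm.
C = d / P = 50.18 / 214 = 0.23.

C ≈ 0.23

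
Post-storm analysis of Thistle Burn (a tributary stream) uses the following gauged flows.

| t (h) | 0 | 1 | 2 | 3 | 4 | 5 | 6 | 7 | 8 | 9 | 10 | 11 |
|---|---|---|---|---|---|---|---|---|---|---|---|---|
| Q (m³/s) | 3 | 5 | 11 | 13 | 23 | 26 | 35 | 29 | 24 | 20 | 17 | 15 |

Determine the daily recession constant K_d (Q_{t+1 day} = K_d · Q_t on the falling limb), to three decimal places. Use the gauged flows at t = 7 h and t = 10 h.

K_d ≈ 0.014

Between t = 7 h and t = 10 h the flow falls from 29 to 17 m³/s over 3×1 h = 3 h.
Per-interval ratio K = (17/29)^(1/3) = 0.8369; K_d = K^(24/1) = 0.014.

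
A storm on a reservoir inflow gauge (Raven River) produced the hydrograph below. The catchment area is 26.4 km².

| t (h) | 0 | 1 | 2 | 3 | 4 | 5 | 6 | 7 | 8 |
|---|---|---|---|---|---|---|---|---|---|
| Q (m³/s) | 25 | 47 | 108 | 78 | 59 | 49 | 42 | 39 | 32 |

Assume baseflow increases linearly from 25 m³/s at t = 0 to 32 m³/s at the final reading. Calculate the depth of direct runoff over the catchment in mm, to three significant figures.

d ≈ 30.3 mm

Direct runoff: 0.00, 21.12, 81.25, 50.38, 30.50, 19.62, 11.75, 7.88, 0.00 m³/s; ΣQ_DR = 222.5 m³/s.
V = ΣQ_DR · Δt = 222.5 × 3600 s = 8.010 × 10^5 m³.
Over A = 26.4 km², depth = V / A = 30.3 mm.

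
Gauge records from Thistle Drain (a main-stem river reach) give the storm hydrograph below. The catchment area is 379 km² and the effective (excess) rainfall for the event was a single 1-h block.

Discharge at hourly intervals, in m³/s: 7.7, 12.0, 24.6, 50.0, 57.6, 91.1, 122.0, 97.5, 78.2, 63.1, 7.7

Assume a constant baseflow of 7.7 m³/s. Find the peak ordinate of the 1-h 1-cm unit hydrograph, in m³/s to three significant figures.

Direct runoff: 0.0, 4.3, 16.9, 42.3, 49.9, 83.4, 114.3, 89.8, 70.5, 55.4, 0.0 m³/s; ΣQ_DR = 526.8 m³/s, peak = 114.3 m³/s.
Runoff depth d = ΣQ_DR·Δt / A = 526.8 × 3600 / (379 km²) = 5.004 mm.
The 1-cm UH is the DRH scaled by (10 mm)/d, so U_p = 114.3 × 10/5.004 = 228 m³/s.

U_p ≈ 228 m³/s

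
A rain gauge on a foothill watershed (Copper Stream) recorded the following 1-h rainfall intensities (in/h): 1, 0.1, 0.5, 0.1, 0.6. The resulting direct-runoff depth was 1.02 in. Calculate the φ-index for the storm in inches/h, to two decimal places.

φ ≈ 0.36 in/h

Only the 3 blocks with intensity above φ contribute runoff: 1, 0.5, 0.6 in/h.
Σ(I−φ)·Δt = d  ⇒  (1+0.5+0.6 − 3φ)·1 = 1.02
φ = (2.100 − 1.02/1) / 3 = 0.36 in/h.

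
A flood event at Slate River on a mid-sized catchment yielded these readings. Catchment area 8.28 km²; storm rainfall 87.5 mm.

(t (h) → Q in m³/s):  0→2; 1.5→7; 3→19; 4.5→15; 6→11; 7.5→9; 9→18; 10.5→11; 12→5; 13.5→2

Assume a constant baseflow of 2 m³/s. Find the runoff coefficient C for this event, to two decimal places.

C ≈ 0.59

ΣQ_DR = 79.00 m³/s; V = ΣQ_DR·Δt = 4.266 × 10^5 m³.
Runoff depth d = V / A = 51.52 mm.
C = d / P = 51.52 / 87.5 = 0.59.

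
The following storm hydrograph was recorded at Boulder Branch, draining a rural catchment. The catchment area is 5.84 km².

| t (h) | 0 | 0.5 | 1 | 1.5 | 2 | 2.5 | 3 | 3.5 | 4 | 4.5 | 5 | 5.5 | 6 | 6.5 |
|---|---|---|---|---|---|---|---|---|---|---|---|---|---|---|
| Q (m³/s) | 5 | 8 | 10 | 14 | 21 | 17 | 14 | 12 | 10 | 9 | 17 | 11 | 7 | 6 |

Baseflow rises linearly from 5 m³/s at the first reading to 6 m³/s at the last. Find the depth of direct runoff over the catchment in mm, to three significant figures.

d ≈ 25.9 mm

Direct runoff: 0.00, 2.92, 4.85, 8.77, 15.69, 11.62, 8.54, 6.46, 4.38, 3.31, 11.23, 5.15, 1.08, 0.00 m³/s; ΣQ_DR = 84.00 m³/s.
V = ΣQ_DR · Δt = 84.00 × 1800 s = 1.512 × 10^5 m³.
Over A = 5.84 km², depth = V / A = 25.9 mm.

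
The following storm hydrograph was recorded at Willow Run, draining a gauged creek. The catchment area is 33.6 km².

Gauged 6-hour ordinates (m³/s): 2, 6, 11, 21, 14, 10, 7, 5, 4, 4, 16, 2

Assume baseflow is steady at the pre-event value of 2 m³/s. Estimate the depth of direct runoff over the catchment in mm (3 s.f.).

Direct runoff: 0.0, 4.0, 9.0, 19.0, 12.0, 8.0, 5.0, 3.0, 2.0, 2.0, 14.0, 0.0 m³/s; ΣQ_DR = 78.00 m³/s.
V = ΣQ_DR · Δt = 78.00 × 21600 s = 1.685 × 10^6 m³.
Over A = 33.6 km², depth = V / A = 50.1 mm.

d ≈ 50.1 mm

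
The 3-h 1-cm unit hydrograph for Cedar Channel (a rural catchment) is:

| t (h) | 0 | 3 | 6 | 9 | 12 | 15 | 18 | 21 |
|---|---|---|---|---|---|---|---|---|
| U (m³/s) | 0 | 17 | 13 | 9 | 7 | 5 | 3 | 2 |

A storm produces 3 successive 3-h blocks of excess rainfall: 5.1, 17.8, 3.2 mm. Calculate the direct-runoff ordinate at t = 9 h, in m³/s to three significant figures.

By discrete convolution, Q_j = Σ (P_i / 10 mm) · U_{j−i}.
At t = 9 h (j=3): Q = (5.1/10)·9 + (17.8/10)·13 + (3.2/10)·17 = 33.2 m³/s.

Q ≈ 33.2 m³/s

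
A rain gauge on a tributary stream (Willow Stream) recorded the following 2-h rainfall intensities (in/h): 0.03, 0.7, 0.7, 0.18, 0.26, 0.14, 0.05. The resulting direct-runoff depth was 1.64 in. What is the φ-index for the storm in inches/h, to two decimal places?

φ ≈ 0.29 in/h

Only the 2 blocks with intensity above φ contribute runoff: 0.7, 0.7 in/h.
Σ(I−φ)·Δt = d  ⇒  (0.7+0.7 − 2φ)·2 = 1.64
φ = (1.400 − 1.64/2) / 2 = 0.29 in/h.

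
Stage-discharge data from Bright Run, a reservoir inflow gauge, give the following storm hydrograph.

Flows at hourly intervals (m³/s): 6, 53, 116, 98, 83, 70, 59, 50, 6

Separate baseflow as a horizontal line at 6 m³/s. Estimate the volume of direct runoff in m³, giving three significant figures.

Direct-runoff ordinates (Q − Q_b): 0.0, 47.0, 110.0, 92.0, 77.0, 64.0, 53.0, 44.0, 0.0 m³/s.
ΣQ_DR = 487.0 m³/s.
With Δt = 1 h = 3600 s, V = ΣQ_DR · Δt = 487.0 × 3600 = 1.75 × 10^6 m³.

V ≈ 1.75 × 10^6 m³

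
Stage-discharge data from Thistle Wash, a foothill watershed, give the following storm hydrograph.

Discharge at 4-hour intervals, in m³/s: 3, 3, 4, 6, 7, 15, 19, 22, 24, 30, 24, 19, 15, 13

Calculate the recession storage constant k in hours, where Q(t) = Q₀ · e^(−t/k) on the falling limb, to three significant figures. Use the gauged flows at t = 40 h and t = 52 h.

On the falling limb, Q drops from 24 to 13 m³/s between t = 40 h and t = 52 h (Δt = 12 h).
k = −Δt / ln(Q₂/Q₁) = −12 / ln(13/24) = 19.6 h.

k ≈ 19.6 h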